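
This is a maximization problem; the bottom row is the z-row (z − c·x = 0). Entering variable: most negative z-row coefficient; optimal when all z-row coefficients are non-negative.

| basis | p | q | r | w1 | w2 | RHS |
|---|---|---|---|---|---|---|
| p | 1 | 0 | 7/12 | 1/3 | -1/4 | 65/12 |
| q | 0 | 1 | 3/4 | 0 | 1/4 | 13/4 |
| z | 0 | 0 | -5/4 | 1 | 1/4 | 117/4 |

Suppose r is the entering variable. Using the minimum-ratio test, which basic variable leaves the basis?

q

Column r entries and ratios — p: (65/12)/(7/12) = 65/7; q: (13/4)/(3/4) = 13/3.
Smallest ratio is 13/3 in the row of q, so q leaves.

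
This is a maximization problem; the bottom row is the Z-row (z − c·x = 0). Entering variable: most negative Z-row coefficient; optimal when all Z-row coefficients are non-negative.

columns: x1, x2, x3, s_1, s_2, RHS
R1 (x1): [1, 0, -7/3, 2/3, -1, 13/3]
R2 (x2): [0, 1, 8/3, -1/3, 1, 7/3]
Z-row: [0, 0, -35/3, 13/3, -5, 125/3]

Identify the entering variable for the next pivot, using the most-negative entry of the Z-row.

x3

Negative Z-row entries: x3: -35/3, s_2: -5.
The most negative is -35/3 in column x3, so x3 enters.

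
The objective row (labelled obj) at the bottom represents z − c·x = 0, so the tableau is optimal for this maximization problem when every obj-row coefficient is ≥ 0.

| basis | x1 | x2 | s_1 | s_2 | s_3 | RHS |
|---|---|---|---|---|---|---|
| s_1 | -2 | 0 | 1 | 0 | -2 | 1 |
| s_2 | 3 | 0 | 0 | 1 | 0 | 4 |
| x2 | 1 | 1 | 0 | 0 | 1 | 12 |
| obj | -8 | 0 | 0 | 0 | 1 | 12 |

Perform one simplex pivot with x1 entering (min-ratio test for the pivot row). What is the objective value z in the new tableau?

68/3

Ratio test on column x1 — row 1: entry -2 ≤ 0; row 2: 4/3 = 4/3; row 3: 12/1 = 12. Minimum is 4/3 at row 2 (s_2 leaves); pivot element 3.
Pivot on row 2; the obj-row RHS becomes 12 − (-8)·(4/3) = 68/3.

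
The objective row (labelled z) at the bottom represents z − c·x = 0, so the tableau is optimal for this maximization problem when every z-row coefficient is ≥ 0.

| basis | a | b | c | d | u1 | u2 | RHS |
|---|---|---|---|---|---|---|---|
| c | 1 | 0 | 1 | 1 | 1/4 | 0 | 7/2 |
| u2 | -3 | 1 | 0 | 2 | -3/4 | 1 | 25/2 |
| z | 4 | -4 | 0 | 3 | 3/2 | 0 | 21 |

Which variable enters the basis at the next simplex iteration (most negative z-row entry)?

Negative z-row entries: b: -4.
The most negative is -4 in column b, so b enters.

b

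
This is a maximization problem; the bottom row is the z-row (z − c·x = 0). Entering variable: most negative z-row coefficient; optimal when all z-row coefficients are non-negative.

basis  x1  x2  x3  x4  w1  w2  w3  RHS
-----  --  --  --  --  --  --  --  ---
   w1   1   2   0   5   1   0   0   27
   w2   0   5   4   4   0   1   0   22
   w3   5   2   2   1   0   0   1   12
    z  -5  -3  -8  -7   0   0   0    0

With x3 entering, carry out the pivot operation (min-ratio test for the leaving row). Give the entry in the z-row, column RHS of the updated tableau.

Ratio test on column x3 — row 1: entry 0 ≤ 0; row 2: 22/4 = 11/2; row 3: 12/2 = 6. Minimum is 11/2 at row 2 (w2 leaves); pivot element 4.
Divide row 2 by 4; eliminate column x3 from the other rows.
z-row update in column RHS: 0 − (-8)·(11/2) = 44.

44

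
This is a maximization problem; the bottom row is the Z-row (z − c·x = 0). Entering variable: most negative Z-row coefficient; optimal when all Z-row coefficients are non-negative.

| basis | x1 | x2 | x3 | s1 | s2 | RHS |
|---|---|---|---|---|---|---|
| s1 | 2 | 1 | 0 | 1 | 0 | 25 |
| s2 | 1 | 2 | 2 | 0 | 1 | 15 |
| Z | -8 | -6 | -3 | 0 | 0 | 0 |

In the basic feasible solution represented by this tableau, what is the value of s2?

s2 is basic (row 2); its value is the RHS of that row, 15.

15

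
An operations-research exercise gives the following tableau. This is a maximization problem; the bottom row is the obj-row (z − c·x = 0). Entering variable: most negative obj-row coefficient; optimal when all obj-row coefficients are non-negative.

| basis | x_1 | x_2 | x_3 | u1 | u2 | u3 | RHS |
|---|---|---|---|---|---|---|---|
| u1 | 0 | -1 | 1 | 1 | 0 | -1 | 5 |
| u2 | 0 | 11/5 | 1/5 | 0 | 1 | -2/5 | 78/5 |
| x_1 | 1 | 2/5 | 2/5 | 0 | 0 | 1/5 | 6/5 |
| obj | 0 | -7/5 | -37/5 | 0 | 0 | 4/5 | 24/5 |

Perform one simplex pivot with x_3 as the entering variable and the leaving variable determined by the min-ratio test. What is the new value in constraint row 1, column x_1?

-5/2

Ratio test on column x_3 — row 1: 5/1 = 5; row 2: (78/5)/(1/5) = 78; row 3: (6/5)/(2/5) = 3. Minimum is 3 at row 3 (x_1 leaves); pivot element 2/5.
Divide row 3 by 2/5; eliminate column x_3 from the other rows.
Row 1 update in column x_1: 0 − 1·(5/2) = -5/2.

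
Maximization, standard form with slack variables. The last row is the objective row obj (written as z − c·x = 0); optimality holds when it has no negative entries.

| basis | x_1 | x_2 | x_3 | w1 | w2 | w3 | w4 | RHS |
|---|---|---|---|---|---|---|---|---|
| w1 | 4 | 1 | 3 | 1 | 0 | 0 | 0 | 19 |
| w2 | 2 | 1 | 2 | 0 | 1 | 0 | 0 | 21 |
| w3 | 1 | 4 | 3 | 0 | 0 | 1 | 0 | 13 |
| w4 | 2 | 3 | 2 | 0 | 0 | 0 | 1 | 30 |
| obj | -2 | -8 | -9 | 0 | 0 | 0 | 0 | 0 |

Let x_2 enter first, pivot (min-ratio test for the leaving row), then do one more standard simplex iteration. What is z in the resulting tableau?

Ratio test on column x_2 — row 1: 19/1 = 19; row 2: 21/1 = 21; row 3: 13/4 = 13/4; row 4: 30/3 = 10. Minimum is 13/4 at row 3 (w3 leaves); pivot element 4.
Pivot on row 3; the obj-row RHS becomes 0 − (-8)·(13/4) = 26.
Next entering variable (most negative obj-row entry -3): x_3.
Ratio test on column x_3 — row 1: (63/4)/(9/4) = 7; row 2: (71/4)/(5/4) = 71/5; row 3: (13/4)/(3/4) = 13/3; row 4: entry -1/4 ≤ 0. Minimum is 13/3 at row 3 (x_2 leaves); pivot element 3/4.
After the second pivot the obj-row RHS is 26 − (-3)·(13/3) = 39.

39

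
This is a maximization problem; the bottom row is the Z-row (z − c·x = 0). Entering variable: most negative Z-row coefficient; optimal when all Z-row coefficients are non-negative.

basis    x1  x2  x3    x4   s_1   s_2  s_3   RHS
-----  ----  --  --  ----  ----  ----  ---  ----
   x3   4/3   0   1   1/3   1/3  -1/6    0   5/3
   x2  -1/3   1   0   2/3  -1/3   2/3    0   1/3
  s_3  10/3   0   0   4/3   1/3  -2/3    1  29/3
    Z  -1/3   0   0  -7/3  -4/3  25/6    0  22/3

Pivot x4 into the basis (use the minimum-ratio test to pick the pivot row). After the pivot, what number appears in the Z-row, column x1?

-3/2

Ratio test on column x4 — row 1: (5/3)/(1/3) = 5; row 2: (1/3)/(2/3) = 1/2; row 3: (29/3)/(4/3) = 29/4. Minimum is 1/2 at row 2 (x2 leaves); pivot element 2/3.
Divide row 2 by 2/3; eliminate column x4 from the other rows.
Z-row update in column x1: -1/3 − (-7/3)·(-1/2) = -3/2.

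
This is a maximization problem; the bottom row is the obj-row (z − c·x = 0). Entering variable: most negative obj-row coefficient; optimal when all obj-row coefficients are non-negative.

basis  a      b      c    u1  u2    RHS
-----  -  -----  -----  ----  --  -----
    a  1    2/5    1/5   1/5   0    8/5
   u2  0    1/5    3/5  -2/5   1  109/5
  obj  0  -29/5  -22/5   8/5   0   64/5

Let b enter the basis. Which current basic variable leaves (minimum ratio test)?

a

Column b entries and ratios — a: (8/5)/(2/5) = 4; u2: (109/5)/(1/5) = 109.
Smallest ratio is 4 in the row of a, so a leaves.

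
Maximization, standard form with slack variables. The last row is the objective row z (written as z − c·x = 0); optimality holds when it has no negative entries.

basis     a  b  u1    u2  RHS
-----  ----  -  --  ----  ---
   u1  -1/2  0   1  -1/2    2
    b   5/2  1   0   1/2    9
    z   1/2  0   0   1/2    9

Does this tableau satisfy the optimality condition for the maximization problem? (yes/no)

Every z-row coefficient is ≥ 0, so the tableau is optimal.

yes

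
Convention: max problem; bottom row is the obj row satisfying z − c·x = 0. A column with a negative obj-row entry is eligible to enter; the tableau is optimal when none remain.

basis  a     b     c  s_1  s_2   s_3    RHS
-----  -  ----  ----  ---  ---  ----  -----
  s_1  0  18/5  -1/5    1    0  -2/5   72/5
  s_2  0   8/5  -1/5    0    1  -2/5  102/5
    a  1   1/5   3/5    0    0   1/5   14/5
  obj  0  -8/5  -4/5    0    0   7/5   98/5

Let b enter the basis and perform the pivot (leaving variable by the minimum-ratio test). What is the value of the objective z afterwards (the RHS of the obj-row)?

Ratio test on column b — row 1: (72/5)/(18/5) = 4; row 2: (102/5)/(8/5) = 51/4; row 3: (14/5)/(1/5) = 14. Minimum is 4 at row 1 (s_1 leaves); pivot element 18/5.
Pivot on row 1; the obj-row RHS becomes 98/5 − (-8/5)·4 = 26.

26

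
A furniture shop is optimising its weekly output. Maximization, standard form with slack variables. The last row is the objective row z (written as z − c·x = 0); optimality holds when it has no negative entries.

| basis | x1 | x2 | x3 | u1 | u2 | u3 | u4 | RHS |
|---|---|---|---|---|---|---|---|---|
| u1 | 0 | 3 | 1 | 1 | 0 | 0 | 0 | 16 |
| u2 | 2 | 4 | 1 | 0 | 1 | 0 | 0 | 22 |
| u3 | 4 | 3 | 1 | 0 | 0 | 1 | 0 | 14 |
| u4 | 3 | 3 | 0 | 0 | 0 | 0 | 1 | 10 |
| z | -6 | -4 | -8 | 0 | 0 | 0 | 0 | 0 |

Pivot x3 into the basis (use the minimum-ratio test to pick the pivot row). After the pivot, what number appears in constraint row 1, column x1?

Ratio test on column x3 — row 1: 16/1 = 16; row 2: 22/1 = 22; row 3: 14/1 = 14; row 4: entry 0 ≤ 0. Minimum is 14 at row 3 (u3 leaves); pivot element 1.
Divide row 3 by 1; eliminate column x3 from the other rows.
Row 1 update in column x1: 0 − 1·4 = -4.

-4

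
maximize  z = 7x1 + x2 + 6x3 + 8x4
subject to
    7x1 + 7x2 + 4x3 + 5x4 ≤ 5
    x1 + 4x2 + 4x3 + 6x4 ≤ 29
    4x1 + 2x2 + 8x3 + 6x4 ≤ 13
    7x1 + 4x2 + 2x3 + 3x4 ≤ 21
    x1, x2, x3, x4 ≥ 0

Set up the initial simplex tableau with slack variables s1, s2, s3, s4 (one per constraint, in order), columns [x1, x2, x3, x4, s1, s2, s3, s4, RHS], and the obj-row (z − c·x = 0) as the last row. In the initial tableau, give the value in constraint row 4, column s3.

0

Slack s3 belongs to constraint 3; its column is the unit vector e_3, so the entry in row 4 is 0.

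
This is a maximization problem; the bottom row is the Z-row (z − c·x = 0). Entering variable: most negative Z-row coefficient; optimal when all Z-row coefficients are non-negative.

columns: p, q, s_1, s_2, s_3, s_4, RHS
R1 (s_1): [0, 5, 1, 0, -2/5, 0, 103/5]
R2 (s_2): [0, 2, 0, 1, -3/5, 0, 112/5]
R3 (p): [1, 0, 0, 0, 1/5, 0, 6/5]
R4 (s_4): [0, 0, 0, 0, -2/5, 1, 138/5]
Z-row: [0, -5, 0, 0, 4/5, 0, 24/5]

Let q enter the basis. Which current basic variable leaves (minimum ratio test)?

Column q entries and ratios — s_1: (103/5)/5 = 103/25; s_2: (112/5)/2 = 56/5; p: 0 ≤ 0, skip; s_4: 0 ≤ 0, skip.
Smallest ratio is 103/25 in the row of s_1, so s_1 leaves.

s_1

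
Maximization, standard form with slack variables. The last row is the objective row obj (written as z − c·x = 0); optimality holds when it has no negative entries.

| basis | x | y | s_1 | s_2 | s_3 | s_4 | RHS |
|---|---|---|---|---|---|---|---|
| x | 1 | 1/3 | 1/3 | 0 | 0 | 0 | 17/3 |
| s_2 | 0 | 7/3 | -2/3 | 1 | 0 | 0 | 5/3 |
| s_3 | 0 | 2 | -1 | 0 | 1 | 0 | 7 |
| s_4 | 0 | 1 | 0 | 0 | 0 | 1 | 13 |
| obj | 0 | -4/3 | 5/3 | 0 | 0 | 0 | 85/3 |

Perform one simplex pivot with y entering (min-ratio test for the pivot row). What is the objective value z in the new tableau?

Ratio test on column y — row 1: (17/3)/(1/3) = 17; row 2: (5/3)/(7/3) = 5/7; row 3: 7/2 = 7/2; row 4: 13/1 = 13. Minimum is 5/7 at row 2 (s_2 leaves); pivot element 7/3.
Pivot on row 2; the obj-row RHS becomes 85/3 − (-4/3)·(5/7) = 205/7.

205/7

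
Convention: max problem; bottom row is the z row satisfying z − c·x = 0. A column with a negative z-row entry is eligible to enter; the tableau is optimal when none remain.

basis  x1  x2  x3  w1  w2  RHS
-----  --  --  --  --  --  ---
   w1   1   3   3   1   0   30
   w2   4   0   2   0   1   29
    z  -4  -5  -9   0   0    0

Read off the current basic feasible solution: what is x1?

0

x1 is not in the basis, so in the current basic feasible solution x1 = 0.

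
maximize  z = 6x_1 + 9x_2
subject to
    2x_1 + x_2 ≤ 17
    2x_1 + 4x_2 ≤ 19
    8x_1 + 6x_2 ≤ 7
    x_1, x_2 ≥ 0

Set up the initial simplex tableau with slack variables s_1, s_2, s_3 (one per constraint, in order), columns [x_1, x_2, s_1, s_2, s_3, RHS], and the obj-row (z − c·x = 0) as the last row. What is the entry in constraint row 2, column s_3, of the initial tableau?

0

Slack s_3 belongs to constraint 3; its column is the unit vector e_3, so the entry in row 2 is 0.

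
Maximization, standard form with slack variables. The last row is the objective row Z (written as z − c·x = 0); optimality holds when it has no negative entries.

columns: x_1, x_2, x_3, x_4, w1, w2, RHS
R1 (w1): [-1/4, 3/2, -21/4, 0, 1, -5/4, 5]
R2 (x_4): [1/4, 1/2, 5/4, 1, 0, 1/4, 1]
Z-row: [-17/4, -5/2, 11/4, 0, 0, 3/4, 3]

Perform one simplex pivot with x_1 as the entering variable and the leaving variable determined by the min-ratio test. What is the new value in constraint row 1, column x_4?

Ratio test on column x_1 — row 1: entry -1/4 ≤ 0; row 2: 1/(1/4) = 4. Minimum is 4 at row 2 (x_4 leaves); pivot element 1/4.
Divide row 2 by 1/4; eliminate column x_1 from the other rows.
Row 1 update in column x_4: 0 − (-1/4)·4 = 1.

1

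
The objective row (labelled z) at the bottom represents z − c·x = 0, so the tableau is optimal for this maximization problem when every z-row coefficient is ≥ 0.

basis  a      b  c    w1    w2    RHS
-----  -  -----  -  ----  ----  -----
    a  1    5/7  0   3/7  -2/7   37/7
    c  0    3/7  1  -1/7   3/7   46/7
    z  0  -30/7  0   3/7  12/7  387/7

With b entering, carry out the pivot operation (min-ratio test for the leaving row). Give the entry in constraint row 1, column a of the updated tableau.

7/5

Ratio test on column b — row 1: (37/7)/(5/7) = 37/5; row 2: (46/7)/(3/7) = 46/3. Minimum is 37/5 at row 1 (a leaves); pivot element 5/7.
Divide row 1 by 5/7; eliminate column b from the other rows.
In the new row 1, the a entry is the old entry divided by the pivot: 1/(5/7) = 7/5.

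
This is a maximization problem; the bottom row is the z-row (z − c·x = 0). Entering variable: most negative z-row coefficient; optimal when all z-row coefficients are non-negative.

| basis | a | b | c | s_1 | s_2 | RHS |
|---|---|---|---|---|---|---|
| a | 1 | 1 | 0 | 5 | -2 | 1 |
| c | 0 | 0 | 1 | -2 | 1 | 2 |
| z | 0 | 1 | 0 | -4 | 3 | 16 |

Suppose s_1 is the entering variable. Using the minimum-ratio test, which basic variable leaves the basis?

Column s_1 entries and ratios — a: 1/5 = 1/5; c: -2 ≤ 0, skip.
Smallest ratio is 1/5 in the row of a, so a leaves.

a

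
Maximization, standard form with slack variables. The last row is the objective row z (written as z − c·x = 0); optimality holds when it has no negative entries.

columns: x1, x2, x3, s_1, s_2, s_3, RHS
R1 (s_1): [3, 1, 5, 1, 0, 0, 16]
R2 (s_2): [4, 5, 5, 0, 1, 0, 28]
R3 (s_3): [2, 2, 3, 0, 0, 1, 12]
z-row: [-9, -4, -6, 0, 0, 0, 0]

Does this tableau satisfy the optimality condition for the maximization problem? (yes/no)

The z-row has a negative entry -9 in column x1, so it is not optimal.

no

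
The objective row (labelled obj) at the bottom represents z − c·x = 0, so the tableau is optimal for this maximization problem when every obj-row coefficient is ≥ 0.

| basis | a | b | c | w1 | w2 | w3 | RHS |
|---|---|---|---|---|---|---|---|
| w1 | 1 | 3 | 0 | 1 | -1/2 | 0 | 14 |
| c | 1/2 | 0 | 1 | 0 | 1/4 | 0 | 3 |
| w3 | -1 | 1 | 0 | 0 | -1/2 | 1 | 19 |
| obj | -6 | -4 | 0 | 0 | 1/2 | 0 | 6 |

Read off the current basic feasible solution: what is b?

0

b is not in the basis, so in the current basic feasible solution b = 0.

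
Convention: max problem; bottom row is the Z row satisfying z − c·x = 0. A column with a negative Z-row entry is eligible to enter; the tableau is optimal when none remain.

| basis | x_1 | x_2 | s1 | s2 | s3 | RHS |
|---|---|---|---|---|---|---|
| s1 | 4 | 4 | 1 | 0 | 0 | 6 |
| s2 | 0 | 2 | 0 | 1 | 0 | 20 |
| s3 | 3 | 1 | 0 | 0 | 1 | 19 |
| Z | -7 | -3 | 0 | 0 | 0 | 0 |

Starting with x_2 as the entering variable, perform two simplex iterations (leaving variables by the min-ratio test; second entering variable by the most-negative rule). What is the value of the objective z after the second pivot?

21/2

Ratio test on column x_2 — row 1: 6/4 = 3/2; row 2: 20/2 = 10; row 3: 19/1 = 19. Minimum is 3/2 at row 1 (s1 leaves); pivot element 4.
Pivot on row 1; the Z-row RHS becomes 0 − (-3)·(3/2) = 9/2.
Next entering variable (most negative Z-row entry -4): x_1.
Ratio test on column x_1 — row 1: (3/2)/1 = 3/2; row 2: entry -2 ≤ 0; row 3: (35/2)/2 = 35/4. Minimum is 3/2 at row 1 (x_2 leaves); pivot element 1.
After the second pivot the Z-row RHS is 9/2 − (-4)·(3/2) = 21/2.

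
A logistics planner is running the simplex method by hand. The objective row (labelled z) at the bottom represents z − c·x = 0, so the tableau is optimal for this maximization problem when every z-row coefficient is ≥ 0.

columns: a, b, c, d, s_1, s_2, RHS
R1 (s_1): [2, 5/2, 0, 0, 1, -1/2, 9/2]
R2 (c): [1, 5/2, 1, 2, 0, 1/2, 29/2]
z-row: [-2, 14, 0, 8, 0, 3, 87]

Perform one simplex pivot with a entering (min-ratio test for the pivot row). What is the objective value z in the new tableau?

Ratio test on column a — row 1: (9/2)/2 = 9/4; row 2: (29/2)/1 = 29/2. Minimum is 9/4 at row 1 (s_1 leaves); pivot element 2.
Pivot on row 1; the z-row RHS becomes 87 − (-2)·(9/4) = 183/2.

183/2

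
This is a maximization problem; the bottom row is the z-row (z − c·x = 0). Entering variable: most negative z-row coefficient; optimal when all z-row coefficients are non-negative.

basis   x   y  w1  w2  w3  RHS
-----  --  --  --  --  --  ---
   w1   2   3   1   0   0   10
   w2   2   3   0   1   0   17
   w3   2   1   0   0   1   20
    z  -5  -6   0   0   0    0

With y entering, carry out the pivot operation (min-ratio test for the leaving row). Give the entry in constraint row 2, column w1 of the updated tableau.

Ratio test on column y — row 1: 10/3 = 10/3; row 2: 17/3 = 17/3; row 3: 20/1 = 20. Minimum is 10/3 at row 1 (w1 leaves); pivot element 3.
Divide row 1 by 3; eliminate column y from the other rows.
Row 2 update in column w1: 0 − 3·(1/3) = -1.

-1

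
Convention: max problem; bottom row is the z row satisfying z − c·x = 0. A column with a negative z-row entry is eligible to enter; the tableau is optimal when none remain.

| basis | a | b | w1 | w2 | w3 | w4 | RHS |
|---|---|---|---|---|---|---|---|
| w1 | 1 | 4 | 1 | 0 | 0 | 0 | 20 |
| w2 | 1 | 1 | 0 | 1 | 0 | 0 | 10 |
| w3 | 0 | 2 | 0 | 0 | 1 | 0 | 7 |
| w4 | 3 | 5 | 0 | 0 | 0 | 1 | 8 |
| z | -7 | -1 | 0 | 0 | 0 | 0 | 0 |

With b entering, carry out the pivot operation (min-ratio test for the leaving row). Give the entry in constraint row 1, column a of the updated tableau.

-7/5

Ratio test on column b — row 1: 20/4 = 5; row 2: 10/1 = 10; row 3: 7/2 = 7/2; row 4: 8/5 = 8/5. Minimum is 8/5 at row 4 (w4 leaves); pivot element 5.
Divide row 4 by 5; eliminate column b from the other rows.
Row 1 update in column a: 1 − 4·(3/5) = -7/5.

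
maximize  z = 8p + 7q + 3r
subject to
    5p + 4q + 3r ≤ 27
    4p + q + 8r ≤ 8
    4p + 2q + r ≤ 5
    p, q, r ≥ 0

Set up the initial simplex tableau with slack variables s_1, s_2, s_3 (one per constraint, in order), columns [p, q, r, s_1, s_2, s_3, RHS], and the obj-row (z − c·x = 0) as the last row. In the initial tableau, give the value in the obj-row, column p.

The obj-row carries the negated objective coefficients: the p entry is -8.

-8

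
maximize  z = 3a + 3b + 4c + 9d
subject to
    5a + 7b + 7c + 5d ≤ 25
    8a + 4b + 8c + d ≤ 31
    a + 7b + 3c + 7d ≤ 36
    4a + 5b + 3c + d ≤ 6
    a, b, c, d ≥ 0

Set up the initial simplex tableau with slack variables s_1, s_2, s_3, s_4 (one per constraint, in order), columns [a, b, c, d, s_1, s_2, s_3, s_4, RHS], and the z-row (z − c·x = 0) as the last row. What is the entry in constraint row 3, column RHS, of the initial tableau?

The RHS of constraint 3 is b_3 = 36.

36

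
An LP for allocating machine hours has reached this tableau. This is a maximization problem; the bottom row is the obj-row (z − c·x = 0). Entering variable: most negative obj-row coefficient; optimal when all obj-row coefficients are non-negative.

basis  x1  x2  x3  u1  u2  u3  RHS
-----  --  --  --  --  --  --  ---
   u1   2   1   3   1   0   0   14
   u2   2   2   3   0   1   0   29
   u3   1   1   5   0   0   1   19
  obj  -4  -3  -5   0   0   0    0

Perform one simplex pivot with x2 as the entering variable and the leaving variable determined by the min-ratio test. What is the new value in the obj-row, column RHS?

Ratio test on column x2 — row 1: 14/1 = 14; row 2: 29/2 = 29/2; row 3: 19/1 = 19. Minimum is 14 at row 1 (u1 leaves); pivot element 1.
Divide row 1 by 1; eliminate column x2 from the other rows.
obj-row update in column RHS: 0 − (-3)·14 = 42.

42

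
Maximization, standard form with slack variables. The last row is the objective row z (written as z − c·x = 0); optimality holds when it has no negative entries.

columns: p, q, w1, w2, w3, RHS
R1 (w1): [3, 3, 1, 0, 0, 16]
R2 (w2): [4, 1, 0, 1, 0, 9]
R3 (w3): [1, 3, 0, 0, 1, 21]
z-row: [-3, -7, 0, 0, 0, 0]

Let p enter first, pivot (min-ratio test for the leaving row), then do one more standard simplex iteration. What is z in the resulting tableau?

292/9

Ratio test on column p — row 1: 16/3 = 16/3; row 2: 9/4 = 9/4; row 3: 21/1 = 21. Minimum is 9/4 at row 2 (w2 leaves); pivot element 4.
Pivot on row 2; the z-row RHS becomes 0 − (-3)·(9/4) = 27/4.
Next entering variable (most negative z-row entry -25/4): q.
Ratio test on column q — row 1: (37/4)/(9/4) = 37/9; row 2: (9/4)/(1/4) = 9; row 3: (75/4)/(11/4) = 75/11. Minimum is 37/9 at row 1 (w1 leaves); pivot element 9/4.
After the second pivot the z-row RHS is 27/4 − (-25/4)·(37/9) = 292/9.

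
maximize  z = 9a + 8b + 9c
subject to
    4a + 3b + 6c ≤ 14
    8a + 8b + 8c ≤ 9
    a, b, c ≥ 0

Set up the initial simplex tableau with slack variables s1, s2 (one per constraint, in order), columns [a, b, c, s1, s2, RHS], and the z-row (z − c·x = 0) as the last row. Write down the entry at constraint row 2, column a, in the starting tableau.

Constraint 2 has coefficient 8 on a.

8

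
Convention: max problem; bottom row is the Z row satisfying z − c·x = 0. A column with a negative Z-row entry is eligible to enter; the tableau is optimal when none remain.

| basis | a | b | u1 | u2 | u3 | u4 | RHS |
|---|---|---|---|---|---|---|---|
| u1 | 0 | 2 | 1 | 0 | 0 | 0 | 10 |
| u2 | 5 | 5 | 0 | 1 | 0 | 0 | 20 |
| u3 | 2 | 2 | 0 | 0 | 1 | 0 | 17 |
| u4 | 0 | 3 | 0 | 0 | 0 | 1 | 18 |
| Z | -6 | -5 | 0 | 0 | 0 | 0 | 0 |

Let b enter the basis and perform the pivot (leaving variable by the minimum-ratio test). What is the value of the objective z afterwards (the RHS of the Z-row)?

Ratio test on column b — row 1: 10/2 = 5; row 2: 20/5 = 4; row 3: 17/2 = 17/2; row 4: 18/3 = 6. Minimum is 4 at row 2 (u2 leaves); pivot element 5.
Pivot on row 2; the Z-row RHS becomes 0 − (-5)·4 = 20.

20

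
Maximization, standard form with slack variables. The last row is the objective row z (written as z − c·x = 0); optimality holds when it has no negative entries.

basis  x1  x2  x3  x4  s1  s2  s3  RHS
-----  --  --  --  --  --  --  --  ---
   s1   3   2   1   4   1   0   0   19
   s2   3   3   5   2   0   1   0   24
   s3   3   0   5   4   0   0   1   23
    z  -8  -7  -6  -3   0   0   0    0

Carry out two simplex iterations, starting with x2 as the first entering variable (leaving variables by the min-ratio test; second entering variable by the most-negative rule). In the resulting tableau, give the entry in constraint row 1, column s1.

Ratio test on column x2 — row 1: 19/2 = 19/2; row 2: 24/3 = 8; row 3: entry 0 ≤ 0. Minimum is 8 at row 2 (s2 leaves); pivot element 3.
Divide row 2 by 3; eliminate column x2 from the other rows.
Second iteration: most negative z-row entry is -1 in column x1, so x1 enters.
Ratio test on column x1 — row 1: 3/1 = 3; row 2: 8/1 = 8; row 3: 23/3 = 23/3. Minimum is 3 at row 1 (s1 leaves); pivot element 1.
Divide row 1 by 1; eliminate column x1 from the other rows.
After both pivots, the entry at constraint row 1, column s1 is 1.

1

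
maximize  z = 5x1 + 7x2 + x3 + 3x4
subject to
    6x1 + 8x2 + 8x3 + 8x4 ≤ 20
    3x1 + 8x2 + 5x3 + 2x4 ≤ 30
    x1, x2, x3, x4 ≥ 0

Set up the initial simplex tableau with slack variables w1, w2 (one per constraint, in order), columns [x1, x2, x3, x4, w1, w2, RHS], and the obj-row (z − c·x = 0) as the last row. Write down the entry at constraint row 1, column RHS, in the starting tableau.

20

The RHS of constraint 1 is b_1 = 20.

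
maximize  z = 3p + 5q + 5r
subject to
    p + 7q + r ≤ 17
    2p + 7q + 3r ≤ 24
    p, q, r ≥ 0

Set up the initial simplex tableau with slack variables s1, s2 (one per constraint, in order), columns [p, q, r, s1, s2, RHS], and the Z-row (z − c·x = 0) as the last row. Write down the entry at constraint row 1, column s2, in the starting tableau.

0

Slack s2 belongs to constraint 2; its column is the unit vector e_2, so the entry in row 1 is 0.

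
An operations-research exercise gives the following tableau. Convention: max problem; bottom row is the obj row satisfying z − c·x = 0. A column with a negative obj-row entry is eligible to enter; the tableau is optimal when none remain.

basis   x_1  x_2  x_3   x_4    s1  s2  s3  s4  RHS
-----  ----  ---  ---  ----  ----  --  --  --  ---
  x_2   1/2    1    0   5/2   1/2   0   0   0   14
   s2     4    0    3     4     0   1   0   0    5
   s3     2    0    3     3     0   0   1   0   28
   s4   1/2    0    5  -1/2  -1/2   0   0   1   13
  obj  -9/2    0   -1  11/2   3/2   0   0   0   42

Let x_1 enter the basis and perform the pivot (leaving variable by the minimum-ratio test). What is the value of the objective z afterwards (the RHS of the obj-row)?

Ratio test on column x_1 — row 1: 14/(1/2) = 28; row 2: 5/4 = 5/4; row 3: 28/2 = 14; row 4: 13/(1/2) = 26. Minimum is 5/4 at row 2 (s2 leaves); pivot element 4.
Pivot on row 2; the obj-row RHS becomes 42 − (-9/2)·(5/4) = 381/8.

381/8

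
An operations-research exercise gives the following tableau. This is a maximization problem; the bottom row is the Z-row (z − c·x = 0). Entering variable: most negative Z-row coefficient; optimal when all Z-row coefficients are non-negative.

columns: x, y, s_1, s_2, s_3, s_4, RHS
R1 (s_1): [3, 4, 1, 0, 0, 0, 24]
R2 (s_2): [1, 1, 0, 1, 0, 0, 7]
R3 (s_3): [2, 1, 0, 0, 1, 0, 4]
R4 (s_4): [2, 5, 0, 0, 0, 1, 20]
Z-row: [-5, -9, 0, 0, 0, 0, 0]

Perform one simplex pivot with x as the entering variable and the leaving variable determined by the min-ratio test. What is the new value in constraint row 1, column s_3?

Ratio test on column x — row 1: 24/3 = 8; row 2: 7/1 = 7; row 3: 4/2 = 2; row 4: 20/2 = 10. Minimum is 2 at row 3 (s_3 leaves); pivot element 2.
Divide row 3 by 2; eliminate column x from the other rows.
Row 1 update in column s_3: 0 − 3·(1/2) = -3/2.

-3/2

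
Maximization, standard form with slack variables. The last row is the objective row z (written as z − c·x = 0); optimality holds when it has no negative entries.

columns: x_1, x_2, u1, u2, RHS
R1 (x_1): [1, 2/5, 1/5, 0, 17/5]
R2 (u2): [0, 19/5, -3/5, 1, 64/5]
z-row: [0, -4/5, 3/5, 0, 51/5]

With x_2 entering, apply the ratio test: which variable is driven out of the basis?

Column x_2 entries and ratios — x_1: (17/5)/(2/5) = 17/2; u2: (64/5)/(19/5) = 64/19.
Smallest ratio is 64/19 in the row of u2, so u2 leaves.

u2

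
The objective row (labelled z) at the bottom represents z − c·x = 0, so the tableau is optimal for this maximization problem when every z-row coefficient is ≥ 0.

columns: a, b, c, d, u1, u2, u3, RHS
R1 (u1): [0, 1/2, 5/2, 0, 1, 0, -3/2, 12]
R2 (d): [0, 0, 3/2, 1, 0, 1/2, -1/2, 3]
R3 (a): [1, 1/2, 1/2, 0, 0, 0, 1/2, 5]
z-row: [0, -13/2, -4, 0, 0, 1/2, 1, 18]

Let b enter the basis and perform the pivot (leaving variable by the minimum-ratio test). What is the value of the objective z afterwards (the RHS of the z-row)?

Ratio test on column b — row 1: 12/(1/2) = 24; row 2: entry 0 ≤ 0; row 3: 5/(1/2) = 10. Minimum is 10 at row 3 (a leaves); pivot element 1/2.
Pivot on row 3; the z-row RHS becomes 18 − (-13/2)·10 = 83.

83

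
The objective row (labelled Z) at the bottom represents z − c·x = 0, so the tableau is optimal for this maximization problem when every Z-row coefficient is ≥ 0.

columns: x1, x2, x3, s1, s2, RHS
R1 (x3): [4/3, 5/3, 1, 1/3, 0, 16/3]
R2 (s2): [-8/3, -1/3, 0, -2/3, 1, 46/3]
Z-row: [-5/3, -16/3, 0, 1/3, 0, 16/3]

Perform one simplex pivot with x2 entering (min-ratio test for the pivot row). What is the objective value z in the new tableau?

Ratio test on column x2 — row 1: (16/3)/(5/3) = 16/5; row 2: entry -1/3 ≤ 0. Minimum is 16/5 at row 1 (x3 leaves); pivot element 5/3.
Pivot on row 1; the Z-row RHS becomes 16/3 − (-16/3)·(16/5) = 112/5.

112/5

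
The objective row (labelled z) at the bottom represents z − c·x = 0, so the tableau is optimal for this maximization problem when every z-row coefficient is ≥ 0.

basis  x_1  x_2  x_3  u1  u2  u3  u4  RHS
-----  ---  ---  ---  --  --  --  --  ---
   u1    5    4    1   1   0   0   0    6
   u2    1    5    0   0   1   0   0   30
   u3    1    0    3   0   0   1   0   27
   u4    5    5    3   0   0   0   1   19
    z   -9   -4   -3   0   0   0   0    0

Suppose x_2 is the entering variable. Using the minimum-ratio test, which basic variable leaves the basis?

u1

Column x_2 entries and ratios — u1: 6/4 = 3/2; u2: 30/5 = 6; u3: 0 ≤ 0, skip; u4: 19/5 = 19/5.
Smallest ratio is 3/2 in the row of u1, so u1 leaves.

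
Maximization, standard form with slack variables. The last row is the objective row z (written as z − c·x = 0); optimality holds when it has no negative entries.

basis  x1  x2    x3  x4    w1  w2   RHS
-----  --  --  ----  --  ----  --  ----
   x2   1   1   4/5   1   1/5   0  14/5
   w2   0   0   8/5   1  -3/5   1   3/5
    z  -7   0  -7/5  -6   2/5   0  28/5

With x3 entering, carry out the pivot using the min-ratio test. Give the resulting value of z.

49/8

Ratio test on column x3 — row 1: (14/5)/(4/5) = 7/2; row 2: (3/5)/(8/5) = 3/8. Minimum is 3/8 at row 2 (w2 leaves); pivot element 8/5.
Pivot on row 2; the z-row RHS becomes 28/5 − (-7/5)·(3/8) = 49/8.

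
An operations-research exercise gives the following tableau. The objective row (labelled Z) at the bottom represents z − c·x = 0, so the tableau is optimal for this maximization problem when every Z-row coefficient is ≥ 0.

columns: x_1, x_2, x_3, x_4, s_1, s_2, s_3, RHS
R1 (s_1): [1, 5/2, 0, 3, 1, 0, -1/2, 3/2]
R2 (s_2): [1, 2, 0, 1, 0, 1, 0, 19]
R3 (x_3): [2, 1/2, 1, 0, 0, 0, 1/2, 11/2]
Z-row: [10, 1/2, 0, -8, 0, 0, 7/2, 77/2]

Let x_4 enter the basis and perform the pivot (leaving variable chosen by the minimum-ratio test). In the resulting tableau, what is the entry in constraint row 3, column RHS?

Ratio test on column x_4 — row 1: (3/2)/3 = 1/2; row 2: 19/1 = 19; row 3: entry 0 ≤ 0. Minimum is 1/2 at row 1 (s_1 leaves); pivot element 3.
Divide row 1 by 3; eliminate column x_4 from the other rows.
Row 3 update in column RHS: 11/2 − 0·(1/2) = 11/2.

11/2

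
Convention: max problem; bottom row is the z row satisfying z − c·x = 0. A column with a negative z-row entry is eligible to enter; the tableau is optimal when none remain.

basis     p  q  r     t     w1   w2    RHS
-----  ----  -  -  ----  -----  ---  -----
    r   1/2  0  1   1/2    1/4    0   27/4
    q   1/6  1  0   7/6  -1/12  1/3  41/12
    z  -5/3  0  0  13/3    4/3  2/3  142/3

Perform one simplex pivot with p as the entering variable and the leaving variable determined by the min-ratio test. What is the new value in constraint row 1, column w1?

1/2

Ratio test on column p — row 1: (27/4)/(1/2) = 27/2; row 2: (41/12)/(1/6) = 41/2. Minimum is 27/2 at row 1 (r leaves); pivot element 1/2.
Divide row 1 by 1/2; eliminate column p from the other rows.
In the new row 1, the w1 entry is the old entry divided by the pivot: (1/4)/(1/2) = 1/2.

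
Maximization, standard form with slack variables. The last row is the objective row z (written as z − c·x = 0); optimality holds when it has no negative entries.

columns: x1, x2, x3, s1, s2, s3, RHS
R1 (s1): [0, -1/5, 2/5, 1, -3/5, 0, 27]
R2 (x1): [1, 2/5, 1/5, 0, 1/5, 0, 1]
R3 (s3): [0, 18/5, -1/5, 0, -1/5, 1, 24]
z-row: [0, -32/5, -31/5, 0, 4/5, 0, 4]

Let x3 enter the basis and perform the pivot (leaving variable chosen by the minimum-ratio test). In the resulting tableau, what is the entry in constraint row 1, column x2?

Ratio test on column x3 — row 1: 27/(2/5) = 135/2; row 2: 1/(1/5) = 5; row 3: entry -1/5 ≤ 0. Minimum is 5 at row 2 (x1 leaves); pivot element 1/5.
Divide row 2 by 1/5; eliminate column x3 from the other rows.
Row 1 update in column x2: -1/5 − (2/5)·2 = -1.

-1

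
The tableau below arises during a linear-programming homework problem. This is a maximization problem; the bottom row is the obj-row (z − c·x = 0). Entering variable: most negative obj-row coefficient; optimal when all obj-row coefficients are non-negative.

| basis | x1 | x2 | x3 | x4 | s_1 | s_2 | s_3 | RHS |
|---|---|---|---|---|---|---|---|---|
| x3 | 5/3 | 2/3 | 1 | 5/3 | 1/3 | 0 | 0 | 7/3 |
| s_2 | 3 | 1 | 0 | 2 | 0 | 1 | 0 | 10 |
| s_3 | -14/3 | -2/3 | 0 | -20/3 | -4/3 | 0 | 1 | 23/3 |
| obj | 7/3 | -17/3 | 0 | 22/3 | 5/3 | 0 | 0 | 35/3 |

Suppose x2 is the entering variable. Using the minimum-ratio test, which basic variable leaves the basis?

Column x2 entries and ratios — x3: (7/3)/(2/3) = 7/2; s_2: 10/1 = 10; s_3: -2/3 ≤ 0, skip.
Smallest ratio is 7/2 in the row of x3, so x3 leaves.

x3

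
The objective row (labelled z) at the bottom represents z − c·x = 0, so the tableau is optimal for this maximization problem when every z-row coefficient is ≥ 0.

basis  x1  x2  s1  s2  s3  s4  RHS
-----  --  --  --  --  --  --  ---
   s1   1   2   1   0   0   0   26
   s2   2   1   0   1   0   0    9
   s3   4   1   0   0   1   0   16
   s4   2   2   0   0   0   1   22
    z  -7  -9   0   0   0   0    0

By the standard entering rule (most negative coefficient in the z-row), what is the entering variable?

x2

Negative z-row entries: x1: -7, x2: -9.
The most negative is -9 in column x2, so x2 enters.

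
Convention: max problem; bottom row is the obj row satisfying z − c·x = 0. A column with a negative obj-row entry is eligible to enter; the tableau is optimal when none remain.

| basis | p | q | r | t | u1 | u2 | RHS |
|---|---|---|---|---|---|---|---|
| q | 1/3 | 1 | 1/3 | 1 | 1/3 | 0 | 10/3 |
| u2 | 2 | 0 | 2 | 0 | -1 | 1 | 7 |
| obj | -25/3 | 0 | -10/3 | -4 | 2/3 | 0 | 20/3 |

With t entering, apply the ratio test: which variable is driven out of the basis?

Column t entries and ratios — q: (10/3)/1 = 10/3; u2: 0 ≤ 0, skip.
Smallest ratio is 10/3 in the row of q, so q leaves.

q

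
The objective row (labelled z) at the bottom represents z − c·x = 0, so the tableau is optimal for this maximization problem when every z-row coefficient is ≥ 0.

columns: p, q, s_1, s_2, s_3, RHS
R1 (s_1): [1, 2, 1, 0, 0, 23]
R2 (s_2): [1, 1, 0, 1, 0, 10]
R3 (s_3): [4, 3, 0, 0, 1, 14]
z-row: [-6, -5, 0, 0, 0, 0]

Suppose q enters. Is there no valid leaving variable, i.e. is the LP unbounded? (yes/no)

Column q has positive entries in row(s) 1, 2, 3, so the ratio test bounds it — not unbounded.

no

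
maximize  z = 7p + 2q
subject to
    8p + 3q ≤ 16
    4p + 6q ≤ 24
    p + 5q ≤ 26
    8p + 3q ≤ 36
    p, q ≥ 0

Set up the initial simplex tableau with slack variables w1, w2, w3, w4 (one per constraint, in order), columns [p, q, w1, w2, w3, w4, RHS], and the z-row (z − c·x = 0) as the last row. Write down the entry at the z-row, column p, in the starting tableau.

-7

The z-row carries the negated objective coefficients: the p entry is -7.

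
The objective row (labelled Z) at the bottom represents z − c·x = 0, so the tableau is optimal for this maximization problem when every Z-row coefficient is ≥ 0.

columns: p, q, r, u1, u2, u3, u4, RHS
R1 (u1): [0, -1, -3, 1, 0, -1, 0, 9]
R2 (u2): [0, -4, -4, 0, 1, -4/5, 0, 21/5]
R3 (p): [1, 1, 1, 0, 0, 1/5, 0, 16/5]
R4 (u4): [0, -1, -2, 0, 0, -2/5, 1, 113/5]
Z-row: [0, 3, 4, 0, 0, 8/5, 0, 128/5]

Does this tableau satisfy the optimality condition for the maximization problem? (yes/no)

yes

Every Z-row coefficient is ≥ 0, so the tableau is optimal.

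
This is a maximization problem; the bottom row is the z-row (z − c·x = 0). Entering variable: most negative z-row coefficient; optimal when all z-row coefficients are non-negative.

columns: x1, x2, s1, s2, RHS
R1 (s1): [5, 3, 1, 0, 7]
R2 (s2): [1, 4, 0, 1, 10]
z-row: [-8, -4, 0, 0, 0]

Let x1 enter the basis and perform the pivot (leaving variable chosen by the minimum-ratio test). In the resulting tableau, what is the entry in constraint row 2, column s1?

Ratio test on column x1 — row 1: 7/5 = 7/5; row 2: 10/1 = 10. Minimum is 7/5 at row 1 (s1 leaves); pivot element 5.
Divide row 1 by 5; eliminate column x1 from the other rows.
Row 2 update in column s1: 0 − 1·(1/5) = -1/5.

-1/5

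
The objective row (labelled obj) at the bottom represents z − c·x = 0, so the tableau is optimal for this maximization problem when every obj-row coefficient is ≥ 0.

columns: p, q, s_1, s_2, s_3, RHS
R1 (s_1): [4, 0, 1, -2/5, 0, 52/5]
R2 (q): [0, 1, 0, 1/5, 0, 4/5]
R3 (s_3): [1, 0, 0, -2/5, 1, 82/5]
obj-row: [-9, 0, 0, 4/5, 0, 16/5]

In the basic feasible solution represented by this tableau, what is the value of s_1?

s_1 is basic (row 1); its value is the RHS of that row, 52/5.

52/5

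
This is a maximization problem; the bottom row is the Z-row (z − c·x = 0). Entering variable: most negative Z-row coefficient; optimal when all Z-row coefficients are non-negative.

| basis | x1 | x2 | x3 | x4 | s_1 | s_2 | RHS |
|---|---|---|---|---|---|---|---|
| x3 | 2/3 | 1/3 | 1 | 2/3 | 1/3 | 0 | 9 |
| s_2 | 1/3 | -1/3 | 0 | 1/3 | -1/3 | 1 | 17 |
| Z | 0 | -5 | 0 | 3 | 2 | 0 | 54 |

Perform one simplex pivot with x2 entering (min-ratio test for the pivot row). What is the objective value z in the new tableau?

189

Ratio test on column x2 — row 1: 9/(1/3) = 27; row 2: entry -1/3 ≤ 0. Minimum is 27 at row 1 (x3 leaves); pivot element 1/3.
Pivot on row 1; the Z-row RHS becomes 54 − (-5)·27 = 189.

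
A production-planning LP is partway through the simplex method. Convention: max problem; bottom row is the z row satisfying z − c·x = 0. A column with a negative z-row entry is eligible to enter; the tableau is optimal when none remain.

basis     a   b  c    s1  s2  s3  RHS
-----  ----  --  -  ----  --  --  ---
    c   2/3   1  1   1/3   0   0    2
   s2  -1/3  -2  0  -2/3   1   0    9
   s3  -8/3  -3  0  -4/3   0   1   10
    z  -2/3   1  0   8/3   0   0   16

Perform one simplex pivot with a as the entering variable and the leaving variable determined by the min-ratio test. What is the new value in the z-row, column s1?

3

Ratio test on column a — row 1: 2/(2/3) = 3; row 2: entry -1/3 ≤ 0; row 3: entry -8/3 ≤ 0. Minimum is 3 at row 1 (c leaves); pivot element 2/3.
Divide row 1 by 2/3; eliminate column a from the other rows.
z-row update in column s1: 8/3 − (-2/3)·(1/2) = 3.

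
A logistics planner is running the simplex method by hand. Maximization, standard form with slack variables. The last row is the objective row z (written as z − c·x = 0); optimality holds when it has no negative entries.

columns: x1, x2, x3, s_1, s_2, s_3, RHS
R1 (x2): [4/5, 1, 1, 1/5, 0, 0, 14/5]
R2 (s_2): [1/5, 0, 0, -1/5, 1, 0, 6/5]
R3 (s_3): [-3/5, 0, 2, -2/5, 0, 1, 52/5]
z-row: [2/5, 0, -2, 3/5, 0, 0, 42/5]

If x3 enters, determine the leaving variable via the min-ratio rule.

Column x3 entries and ratios — x2: (14/5)/1 = 14/5; s_2: 0 ≤ 0, skip; s_3: (52/5)/2 = 26/5.
Smallest ratio is 14/5 in the row of x2, so x2 leaves.

x2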